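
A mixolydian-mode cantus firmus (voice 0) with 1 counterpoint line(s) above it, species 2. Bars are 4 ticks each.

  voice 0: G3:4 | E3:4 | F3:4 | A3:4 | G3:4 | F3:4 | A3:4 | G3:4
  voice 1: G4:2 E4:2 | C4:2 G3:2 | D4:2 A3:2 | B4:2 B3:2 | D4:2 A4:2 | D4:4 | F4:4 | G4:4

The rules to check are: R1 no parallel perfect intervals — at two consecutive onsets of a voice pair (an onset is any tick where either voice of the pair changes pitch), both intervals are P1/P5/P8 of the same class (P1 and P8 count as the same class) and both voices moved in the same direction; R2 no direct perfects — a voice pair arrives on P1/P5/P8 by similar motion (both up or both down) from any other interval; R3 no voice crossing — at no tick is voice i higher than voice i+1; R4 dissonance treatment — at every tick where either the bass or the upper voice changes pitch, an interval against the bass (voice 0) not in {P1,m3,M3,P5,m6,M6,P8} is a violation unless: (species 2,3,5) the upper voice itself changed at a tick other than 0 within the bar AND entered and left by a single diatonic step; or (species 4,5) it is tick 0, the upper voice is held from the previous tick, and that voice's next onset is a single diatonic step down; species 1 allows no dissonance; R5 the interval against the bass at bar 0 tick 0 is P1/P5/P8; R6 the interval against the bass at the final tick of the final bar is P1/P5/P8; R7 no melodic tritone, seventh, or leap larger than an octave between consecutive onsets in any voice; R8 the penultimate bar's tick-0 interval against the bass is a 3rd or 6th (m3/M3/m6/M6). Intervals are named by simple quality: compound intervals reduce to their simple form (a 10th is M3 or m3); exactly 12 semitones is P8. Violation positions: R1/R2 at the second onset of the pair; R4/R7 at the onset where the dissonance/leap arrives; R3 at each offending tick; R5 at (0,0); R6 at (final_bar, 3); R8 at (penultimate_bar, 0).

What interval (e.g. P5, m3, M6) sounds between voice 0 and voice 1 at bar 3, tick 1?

voice 0=A3 voice 1=B4 -> M2

M2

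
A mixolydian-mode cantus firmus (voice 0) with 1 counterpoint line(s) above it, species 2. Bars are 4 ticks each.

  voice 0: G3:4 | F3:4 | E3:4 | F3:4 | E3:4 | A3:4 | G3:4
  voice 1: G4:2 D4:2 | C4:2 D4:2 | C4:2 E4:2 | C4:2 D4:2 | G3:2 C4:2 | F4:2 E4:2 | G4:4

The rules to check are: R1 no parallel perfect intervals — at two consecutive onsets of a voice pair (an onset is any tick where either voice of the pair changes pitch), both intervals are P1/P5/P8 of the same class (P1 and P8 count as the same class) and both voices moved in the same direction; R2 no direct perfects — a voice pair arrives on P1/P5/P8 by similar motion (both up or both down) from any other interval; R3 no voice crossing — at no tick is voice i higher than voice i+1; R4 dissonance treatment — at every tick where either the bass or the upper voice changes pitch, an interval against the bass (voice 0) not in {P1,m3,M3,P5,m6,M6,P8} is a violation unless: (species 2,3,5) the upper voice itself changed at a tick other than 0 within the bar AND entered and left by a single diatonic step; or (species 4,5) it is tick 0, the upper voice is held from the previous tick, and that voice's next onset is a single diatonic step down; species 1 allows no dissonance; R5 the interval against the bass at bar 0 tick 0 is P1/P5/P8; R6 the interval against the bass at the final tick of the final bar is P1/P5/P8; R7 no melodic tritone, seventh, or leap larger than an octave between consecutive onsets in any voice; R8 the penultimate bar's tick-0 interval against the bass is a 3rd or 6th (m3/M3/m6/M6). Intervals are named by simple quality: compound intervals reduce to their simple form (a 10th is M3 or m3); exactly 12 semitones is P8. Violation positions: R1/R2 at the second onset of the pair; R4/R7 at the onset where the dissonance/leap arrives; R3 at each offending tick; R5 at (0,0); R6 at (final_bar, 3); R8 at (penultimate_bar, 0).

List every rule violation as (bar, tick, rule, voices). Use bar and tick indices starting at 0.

(1, 0, R1, (0, 1))

bar 0: v0=G3 v1=G4 downbeat P8
bar 1: v0=F3 v1=C4 downbeat P5
bar 2: v0=E3 v1=C4 downbeat m6
bar 3: v0=F3 v1=C4 downbeat P5
bar 4: v0=E3 v1=G3 downbeat m3
bar 5: v0=A3 v1=F4 downbeat m6
bar 6: v0=G3 v1=G4 downbeat P8
  -> R1 @ bar 1 tick 0 v(0, 1): G3/D4 P5 -> F3/C4 P5 similar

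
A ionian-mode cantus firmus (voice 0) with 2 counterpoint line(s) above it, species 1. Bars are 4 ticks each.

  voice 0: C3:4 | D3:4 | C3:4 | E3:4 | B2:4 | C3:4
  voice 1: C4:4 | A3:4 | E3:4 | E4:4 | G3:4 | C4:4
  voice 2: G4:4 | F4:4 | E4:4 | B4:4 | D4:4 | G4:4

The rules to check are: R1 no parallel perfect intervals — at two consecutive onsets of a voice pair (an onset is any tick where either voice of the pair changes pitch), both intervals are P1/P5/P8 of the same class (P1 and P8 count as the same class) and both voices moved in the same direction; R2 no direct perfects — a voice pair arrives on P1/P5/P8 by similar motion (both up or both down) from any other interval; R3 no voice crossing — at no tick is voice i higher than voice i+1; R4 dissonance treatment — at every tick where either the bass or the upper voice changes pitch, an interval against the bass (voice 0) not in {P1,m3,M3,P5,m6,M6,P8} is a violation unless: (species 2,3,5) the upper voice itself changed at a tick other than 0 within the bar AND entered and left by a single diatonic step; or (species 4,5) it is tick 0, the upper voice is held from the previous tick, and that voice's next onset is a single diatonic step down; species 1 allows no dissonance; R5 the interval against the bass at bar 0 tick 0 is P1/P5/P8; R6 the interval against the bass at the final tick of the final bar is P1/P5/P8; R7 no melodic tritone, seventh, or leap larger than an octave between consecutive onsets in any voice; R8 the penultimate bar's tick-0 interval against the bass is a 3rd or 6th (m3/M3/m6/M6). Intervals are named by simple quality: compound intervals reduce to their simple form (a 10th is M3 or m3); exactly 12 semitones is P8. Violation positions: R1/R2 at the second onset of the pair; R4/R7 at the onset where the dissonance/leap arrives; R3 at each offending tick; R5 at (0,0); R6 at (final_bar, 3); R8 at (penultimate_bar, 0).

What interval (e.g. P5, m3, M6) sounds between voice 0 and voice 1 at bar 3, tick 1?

P8

voice 0=E3 voice 1=E4 -> P8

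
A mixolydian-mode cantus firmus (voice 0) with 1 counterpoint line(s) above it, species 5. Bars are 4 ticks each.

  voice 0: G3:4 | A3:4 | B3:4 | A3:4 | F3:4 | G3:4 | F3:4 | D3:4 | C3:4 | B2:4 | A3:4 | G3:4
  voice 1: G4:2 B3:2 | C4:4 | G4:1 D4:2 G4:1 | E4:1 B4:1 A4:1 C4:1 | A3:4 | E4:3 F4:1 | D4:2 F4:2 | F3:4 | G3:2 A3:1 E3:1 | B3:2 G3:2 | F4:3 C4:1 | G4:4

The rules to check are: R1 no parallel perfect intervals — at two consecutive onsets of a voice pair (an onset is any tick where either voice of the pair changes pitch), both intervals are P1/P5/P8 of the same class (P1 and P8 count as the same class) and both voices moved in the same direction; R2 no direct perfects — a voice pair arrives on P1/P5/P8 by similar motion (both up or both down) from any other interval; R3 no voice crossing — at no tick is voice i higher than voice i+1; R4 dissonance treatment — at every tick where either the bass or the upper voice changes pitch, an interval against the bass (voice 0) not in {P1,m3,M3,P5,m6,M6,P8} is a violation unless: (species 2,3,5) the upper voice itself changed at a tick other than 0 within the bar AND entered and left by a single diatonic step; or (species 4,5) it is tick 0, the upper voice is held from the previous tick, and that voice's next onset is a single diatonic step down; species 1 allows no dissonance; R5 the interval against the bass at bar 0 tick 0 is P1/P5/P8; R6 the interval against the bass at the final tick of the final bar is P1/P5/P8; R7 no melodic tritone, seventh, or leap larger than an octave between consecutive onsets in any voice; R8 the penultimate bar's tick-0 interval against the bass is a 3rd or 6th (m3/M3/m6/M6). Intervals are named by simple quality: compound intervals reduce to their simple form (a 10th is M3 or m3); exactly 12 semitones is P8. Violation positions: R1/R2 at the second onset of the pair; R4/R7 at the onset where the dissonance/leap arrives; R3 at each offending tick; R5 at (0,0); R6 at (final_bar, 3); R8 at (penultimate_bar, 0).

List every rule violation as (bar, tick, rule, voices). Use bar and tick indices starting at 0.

bar 0: v0=G3 v1=G4 downbeat P8
bar 1: v0=A3 v1=C4 downbeat m3
bar 2: v0=B3 v1=G4 downbeat m6
bar 3: v0=A3 v1=E4 downbeat P5
bar 4: v0=F3 v1=A3 downbeat M3
bar 5: v0=G3 v1=E4 downbeat M6
bar 6: v0=F3 v1=D4 downbeat M6
bar 7: v0=D3 v1=F3 downbeat m3
bar 8: v0=C3 v1=G3 downbeat P5
bar 9: v0=B2 v1=B3 downbeat P8
bar 10: v0=A3 v1=F4 downbeat m6
bar 11: v0=G3 v1=G4 downbeat P8
  -> R2 @ bar 3 tick 0 v(0, 1): B3/G4 m6 -> A3/E4 P5 similar
  -> R4 @ bar 3 tick 1 v(0, 1): A3/B4 M2 untreated
  -> R4 @ bar 5 tick 3 v(0, 1): G3/F4 m7 untreated
  -> R7 @ bar 10 tick 0 v(0,): B2->A3 leap 10st
  -> R7 @ bar 10 tick 0 v(1,): G3->F4 leap 10st

(3, 0, R2, (0, 1))
(3, 1, R4, (0, 1))
(5, 3, R4, (0, 1))
(10, 0, R7, (0,))
(10, 0, R7, (1,))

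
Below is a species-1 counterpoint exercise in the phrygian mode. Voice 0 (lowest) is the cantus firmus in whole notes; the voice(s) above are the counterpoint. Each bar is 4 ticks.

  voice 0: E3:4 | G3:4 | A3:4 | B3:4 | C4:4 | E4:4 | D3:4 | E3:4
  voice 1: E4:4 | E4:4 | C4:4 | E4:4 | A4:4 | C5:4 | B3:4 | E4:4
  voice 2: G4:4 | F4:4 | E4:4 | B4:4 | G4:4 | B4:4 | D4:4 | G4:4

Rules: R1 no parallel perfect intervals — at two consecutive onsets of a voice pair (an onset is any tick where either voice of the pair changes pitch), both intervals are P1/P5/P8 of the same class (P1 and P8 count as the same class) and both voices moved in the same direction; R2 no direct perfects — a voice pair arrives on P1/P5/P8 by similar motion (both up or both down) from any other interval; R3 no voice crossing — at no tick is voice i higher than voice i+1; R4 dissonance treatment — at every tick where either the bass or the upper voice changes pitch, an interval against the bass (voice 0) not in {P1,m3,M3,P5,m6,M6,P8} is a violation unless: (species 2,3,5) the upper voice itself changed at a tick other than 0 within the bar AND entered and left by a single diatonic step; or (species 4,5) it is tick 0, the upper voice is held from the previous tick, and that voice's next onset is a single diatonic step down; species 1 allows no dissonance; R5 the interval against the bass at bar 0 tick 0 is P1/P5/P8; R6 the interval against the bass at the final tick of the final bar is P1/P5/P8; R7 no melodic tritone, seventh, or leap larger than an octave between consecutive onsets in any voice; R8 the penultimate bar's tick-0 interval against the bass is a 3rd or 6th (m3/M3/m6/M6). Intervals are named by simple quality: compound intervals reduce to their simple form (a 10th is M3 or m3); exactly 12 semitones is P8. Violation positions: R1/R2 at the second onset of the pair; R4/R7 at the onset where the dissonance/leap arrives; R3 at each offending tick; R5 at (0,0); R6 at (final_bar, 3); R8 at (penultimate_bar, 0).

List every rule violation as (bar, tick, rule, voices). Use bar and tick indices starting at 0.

(0, 0, R5, (0, 2))
(1, 0, R4, (0, 2))
(3, 0, R2, (0, 2))
(3, 0, R2, (1, 2))
(3, 0, R4, (0, 1))
(4, 0, R3, (1, 2))
(4, 1, R3, (1, 2))
(4, 2, R3, (1, 2))
(4, 3, R3, (1, 2))
(5, 0, R1, (0, 2))
(5, 0, R3, (1, 2))
(5, 1, R3, (1, 2))
(5, 2, R3, (1, 2))
(5, 3, R3, (1, 2))
(6, 0, R2, (0, 2))
(6, 0, R7, (0,))
(6, 0, R7, (1,))
(6, 0, R8, (0, 2))
(7, 0, R2, (0, 1))
(7, 3, R6, (0, 2))

bar 0: v0=E3 v1=E4 v2=G4 downbeat m3
bar 1: v0=G3 v1=E4 v2=F4 downbeat m7
bar 2: v0=A3 v1=C4 v2=E4 downbeat P5
bar 3: v0=B3 v1=E4 v2=B4 downbeat P8
bar 4: v0=C4 v1=A4 v2=G4 downbeat P5
bar 5: v0=E4 v1=C5 v2=B4 downbeat P5
bar 6: v0=D3 v1=B3 v2=D4 downbeat P8
bar 7: v0=E3 v1=E4 v2=G4 downbeat m3
  -> R5 @ bar 0 tick 0 v(0, 2): opens on m3
  -> R4 @ bar 1 tick 0 v(0, 2): G3/F4 m7 untreated
  -> R2 @ bar 3 tick 0 v(0, 2): A3/E4 P5 -> B3/B4 P8 similar
  -> R2 @ bar 3 tick 0 v(1, 2): C4/E4 M3 -> E4/B4 P5 similar
  -> R4 @ bar 3 tick 0 v(0, 1): B3/E4 P4 untreated
  -> R3 @ bar 4 tick 0 v(1, 2): A4 above G4
  -> R3 @ bar 4 tick 1 v(1, 2): A4 above G4
  -> R3 @ bar 4 tick 2 v(1, 2): A4 above G4
  -> R3 @ bar 4 tick 3 v(1, 2): A4 above G4
  -> R1 @ bar 5 tick 0 v(0, 2): C4/G4 P5 -> E4/B4 P5 similar
  -> R3 @ bar 5 tick 0 v(1, 2): C5 above B4
  -> R3 @ bar 5 tick 1 v(1, 2): C5 above B4
  -> R3 @ bar 5 tick 2 v(1, 2): C5 above B4
  -> R3 @ bar 5 tick 3 v(1, 2): C5 above B4
  -> R2 @ bar 6 tick 0 v(0, 2): E4/B4 P5 -> D3/D4 P8 similar
  -> R7 @ bar 6 tick 0 v(0,): E4->D3 leap 14st
  -> R7 @ bar 6 tick 0 v(1,): C5->B3 leap 13st
  -> R8 @ bar 6 tick 0 v(0, 2): penult P8 not 3rd/6th
  -> R2 @ bar 7 tick 0 v(0, 1): D3/B3 M6 -> E3/E4 P8 similar
  -> R6 @ bar 7 tick 3 v(0, 2): closes on m3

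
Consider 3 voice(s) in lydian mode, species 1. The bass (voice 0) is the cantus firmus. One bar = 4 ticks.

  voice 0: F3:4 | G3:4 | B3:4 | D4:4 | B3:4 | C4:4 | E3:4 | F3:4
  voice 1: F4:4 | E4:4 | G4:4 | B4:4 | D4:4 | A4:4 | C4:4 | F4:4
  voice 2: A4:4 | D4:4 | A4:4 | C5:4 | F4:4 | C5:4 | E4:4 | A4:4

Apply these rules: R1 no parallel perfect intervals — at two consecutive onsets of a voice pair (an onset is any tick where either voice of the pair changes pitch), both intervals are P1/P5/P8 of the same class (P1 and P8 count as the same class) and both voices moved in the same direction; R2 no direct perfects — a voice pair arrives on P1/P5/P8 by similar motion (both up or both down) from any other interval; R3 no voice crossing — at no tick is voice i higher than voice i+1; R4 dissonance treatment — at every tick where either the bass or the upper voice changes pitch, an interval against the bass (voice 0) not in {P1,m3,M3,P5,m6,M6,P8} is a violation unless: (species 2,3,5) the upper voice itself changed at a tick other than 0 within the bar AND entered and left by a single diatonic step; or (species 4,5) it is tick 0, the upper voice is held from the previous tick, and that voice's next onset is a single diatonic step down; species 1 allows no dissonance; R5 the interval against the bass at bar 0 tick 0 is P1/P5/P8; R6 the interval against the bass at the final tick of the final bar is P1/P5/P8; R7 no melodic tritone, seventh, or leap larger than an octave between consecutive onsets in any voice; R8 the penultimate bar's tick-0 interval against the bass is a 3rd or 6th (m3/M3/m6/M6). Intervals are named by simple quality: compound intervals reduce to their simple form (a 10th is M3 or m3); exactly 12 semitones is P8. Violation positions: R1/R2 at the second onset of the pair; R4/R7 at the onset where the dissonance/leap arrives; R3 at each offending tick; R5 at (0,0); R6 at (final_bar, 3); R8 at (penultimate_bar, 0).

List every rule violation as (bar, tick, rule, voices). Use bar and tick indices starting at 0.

(0, 0, R5, (0, 2))
(1, 0, R3, (1, 2))
(1, 1, R3, (1, 2))
(1, 2, R3, (1, 2))
(1, 3, R3, (1, 2))
(2, 0, R4, (0, 2))
(3, 0, R4, (0, 2))
(4, 0, R4, (0, 2))
(5, 0, R2, (0, 2))
(6, 0, R1, (0, 2))
(6, 0, R8, (0, 2))
(7, 0, R2, (0, 1))
(7, 3, R6, (0, 2))

bar 0: v0=F3 v1=F4 v2=A4 downbeat M3
bar 1: v0=G3 v1=E4 v2=D4 downbeat P5
bar 2: v0=B3 v1=G4 v2=A4 downbeat m7
bar 3: v0=D4 v1=B4 v2=C5 downbeat m7
bar 4: v0=B3 v1=D4 v2=F4 downbeat TT
bar 5: v0=C4 v1=A4 v2=C5 downbeat P8
bar 6: v0=E3 v1=C4 v2=E4 downbeat P8
bar 7: v0=F3 v1=F4 v2=A4 downbeat M3
  -> R5 @ bar 0 tick 0 v(0, 2): opens on M3
  -> R3 @ bar 1 tick 0 v(1, 2): E4 above D4
  -> R3 @ bar 1 tick 1 v(1, 2): E4 above D4
  -> R3 @ bar 1 tick 2 v(1, 2): E4 above D4
  -> R3 @ bar 1 tick 3 v(1, 2): E4 above D4
  -> R4 @ bar 2 tick 0 v(0, 2): B3/A4 m7 untreated
  -> R4 @ bar 3 tick 0 v(0, 2): D4/C5 m7 untreated
  -> R4 @ bar 4 tick 0 v(0, 2): B3/F4 TT untreated
  -> R2 @ bar 5 tick 0 v(0, 2): B3/F4 TT -> C4/C5 P8 similar
  -> R1 @ bar 6 tick 0 v(0, 2): C4/C5 P8 -> E3/E4 P8 similar
  -> R8 @ bar 6 tick 0 v(0, 2): penult P8 not 3rd/6th
  -> R2 @ bar 7 tick 0 v(0, 1): E3/C4 m6 -> F3/F4 P8 similar
  -> R6 @ bar 7 tick 3 v(0, 2): closes on M3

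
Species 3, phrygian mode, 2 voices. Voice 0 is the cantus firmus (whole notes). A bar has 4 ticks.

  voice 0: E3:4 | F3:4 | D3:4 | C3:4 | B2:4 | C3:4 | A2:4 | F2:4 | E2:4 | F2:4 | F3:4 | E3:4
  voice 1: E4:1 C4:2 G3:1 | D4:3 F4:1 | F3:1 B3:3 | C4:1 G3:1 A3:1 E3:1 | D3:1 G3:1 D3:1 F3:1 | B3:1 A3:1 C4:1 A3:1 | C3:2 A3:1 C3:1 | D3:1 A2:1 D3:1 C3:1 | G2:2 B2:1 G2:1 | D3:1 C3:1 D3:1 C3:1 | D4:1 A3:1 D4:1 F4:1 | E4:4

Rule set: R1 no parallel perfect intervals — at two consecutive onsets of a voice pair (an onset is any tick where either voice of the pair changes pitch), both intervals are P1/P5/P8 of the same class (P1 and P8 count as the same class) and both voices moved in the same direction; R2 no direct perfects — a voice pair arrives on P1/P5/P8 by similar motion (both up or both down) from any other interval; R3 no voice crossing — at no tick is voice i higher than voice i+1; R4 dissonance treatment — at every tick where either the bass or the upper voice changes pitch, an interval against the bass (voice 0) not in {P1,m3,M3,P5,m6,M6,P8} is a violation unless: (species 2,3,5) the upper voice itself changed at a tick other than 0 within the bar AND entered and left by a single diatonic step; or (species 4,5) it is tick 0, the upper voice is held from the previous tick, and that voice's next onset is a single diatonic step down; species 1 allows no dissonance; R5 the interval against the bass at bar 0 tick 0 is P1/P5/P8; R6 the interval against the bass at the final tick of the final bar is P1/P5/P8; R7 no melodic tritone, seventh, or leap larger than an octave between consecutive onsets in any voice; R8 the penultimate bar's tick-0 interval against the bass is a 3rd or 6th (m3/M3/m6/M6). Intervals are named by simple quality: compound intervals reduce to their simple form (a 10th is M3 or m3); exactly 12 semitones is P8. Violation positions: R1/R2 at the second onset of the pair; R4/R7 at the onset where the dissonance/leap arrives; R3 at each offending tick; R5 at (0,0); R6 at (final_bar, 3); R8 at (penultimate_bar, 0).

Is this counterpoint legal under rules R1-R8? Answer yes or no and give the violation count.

No (6 violations)

bar 0: v0=E3 v1=E4 (P8)
bar 1: v0=F3 v1=D4 (M6)
bar 2: v0=D3 v1=F3 (m3)
bar 3: v0=C3 v1=C4 (P8)
bar 4: v0=B2 v1=D3 (m3)
bar 5: v0=C3 v1=B3 (M7)
bar 6: v0=A2 v1=C3 (m3)
bar 7: v0=F2 v1=D3 (M6)
bar 8: v0=E2 v1=G2 (m3)
bar 9: v0=F2 v1=D3 (M6)
bar 10: v0=F3 v1=D4 (M6)
bar 11: v0=E3 v1=E4 (P8)
  R7 @ bar2.1: F3->B3 leap 6st
  R4 @ bar4.3: B2/F3 TT untreated
  R4 @ bar5.0: C3/B3 M7 untreated
  R7 @ bar5.0: F3->B3 leap 6st
  R7 @ bar10.0: C3->D4 leap 14st
  R1 @ bar11.0: F3/F4 P8 -> E3/E4 P8 similar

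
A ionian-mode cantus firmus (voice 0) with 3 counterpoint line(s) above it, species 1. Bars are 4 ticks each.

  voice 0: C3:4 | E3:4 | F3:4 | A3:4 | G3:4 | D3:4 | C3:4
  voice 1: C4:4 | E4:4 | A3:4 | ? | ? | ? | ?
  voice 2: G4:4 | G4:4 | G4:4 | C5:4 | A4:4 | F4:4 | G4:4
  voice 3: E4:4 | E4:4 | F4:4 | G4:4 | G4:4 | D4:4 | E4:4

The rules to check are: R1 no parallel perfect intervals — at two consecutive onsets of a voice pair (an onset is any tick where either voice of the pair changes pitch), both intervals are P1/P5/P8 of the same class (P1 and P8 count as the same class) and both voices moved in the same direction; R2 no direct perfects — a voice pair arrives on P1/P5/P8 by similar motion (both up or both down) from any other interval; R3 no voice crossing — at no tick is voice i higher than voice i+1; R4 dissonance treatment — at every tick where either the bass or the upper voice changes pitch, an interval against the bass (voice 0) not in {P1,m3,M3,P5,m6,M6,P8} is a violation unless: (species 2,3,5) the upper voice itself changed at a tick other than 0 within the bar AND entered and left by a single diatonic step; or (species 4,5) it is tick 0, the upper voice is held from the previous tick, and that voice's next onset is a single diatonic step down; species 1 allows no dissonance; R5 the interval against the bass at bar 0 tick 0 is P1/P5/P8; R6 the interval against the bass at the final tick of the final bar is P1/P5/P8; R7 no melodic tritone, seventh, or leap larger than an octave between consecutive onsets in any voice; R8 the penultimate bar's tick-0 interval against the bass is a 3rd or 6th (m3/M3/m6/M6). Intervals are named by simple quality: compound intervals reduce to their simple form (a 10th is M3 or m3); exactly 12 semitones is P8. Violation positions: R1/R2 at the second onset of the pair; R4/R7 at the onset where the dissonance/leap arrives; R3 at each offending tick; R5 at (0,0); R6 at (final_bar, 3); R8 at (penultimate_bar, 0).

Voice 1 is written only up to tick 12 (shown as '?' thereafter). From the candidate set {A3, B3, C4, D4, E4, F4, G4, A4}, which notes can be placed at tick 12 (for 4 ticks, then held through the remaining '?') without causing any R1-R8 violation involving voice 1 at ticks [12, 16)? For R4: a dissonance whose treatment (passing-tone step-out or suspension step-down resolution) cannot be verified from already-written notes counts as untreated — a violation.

A3: legal
B3: violates R4
C4: violates R2
D4: violates R4
E4: violates R2
F4: violates R2
G4: violates R2,R4,R7
A4: violates R2

{A3}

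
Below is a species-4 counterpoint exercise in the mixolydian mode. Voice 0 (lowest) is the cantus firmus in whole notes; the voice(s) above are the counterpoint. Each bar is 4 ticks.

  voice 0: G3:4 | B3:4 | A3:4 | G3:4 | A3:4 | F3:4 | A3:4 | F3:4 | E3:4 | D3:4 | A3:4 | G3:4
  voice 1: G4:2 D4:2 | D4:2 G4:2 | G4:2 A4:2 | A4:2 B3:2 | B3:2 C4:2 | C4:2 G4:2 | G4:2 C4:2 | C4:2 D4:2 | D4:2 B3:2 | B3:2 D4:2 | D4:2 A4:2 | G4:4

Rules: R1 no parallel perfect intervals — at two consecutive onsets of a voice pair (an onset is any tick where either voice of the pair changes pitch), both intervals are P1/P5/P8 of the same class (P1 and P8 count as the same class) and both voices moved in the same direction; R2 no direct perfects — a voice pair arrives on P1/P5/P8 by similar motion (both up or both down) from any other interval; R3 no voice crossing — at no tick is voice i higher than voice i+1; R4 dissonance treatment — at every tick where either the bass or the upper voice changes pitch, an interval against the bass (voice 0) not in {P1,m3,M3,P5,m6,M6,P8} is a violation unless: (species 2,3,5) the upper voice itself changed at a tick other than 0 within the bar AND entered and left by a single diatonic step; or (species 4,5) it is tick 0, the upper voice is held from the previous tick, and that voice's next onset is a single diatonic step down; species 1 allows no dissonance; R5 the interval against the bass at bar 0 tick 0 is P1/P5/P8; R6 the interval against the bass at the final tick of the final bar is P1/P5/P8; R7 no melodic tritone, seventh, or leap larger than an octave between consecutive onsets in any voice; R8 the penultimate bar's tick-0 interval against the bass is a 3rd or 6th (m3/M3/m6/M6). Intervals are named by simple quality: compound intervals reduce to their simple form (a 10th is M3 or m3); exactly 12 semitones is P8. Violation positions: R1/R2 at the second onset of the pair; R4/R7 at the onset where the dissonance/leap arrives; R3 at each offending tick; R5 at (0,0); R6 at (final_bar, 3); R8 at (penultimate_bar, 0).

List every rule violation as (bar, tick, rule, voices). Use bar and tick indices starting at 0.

(2, 0, R4, (0, 1))
(3, 0, R4, (0, 1))
(3, 2, R7, (1,))
(4, 0, R4, (0, 1))
(5, 2, R4, (0, 1))
(6, 0, R4, (0, 1))
(8, 0, R4, (0, 1))
(10, 0, R4, (0, 1))
(10, 0, R8, (0, 1))
(11, 0, R1, (0, 1))

bar 0: v0=G3 v1=G4 downbeat P8
bar 1: v0=B3 v1=D4 downbeat m3
bar 2: v0=A3 v1=G4 downbeat m7
bar 3: v0=G3 v1=A4 downbeat M2
bar 4: v0=A3 v1=B3 downbeat M2
bar 5: v0=F3 v1=C4 downbeat P5
bar 6: v0=A3 v1=G4 downbeat m7
bar 7: v0=F3 v1=C4 downbeat P5
bar 8: v0=E3 v1=D4 downbeat m7
bar 9: v0=D3 v1=B3 downbeat M6
bar 10: v0=A3 v1=D4 downbeat P4
bar 11: v0=G3 v1=G4 downbeat P8
  -> R4 @ bar 2 tick 0 v(0, 1): A3/G4 m7 untreated
  -> R4 @ bar 3 tick 0 v(0, 1): G3/A4 M2 untreated
  -> R7 @ bar 3 tick 2 v(1,): A4->B3 leap 10st
  -> R4 @ bar 4 tick 0 v(0, 1): A3/B3 M2 untreated
  -> R4 @ bar 5 tick 2 v(0, 1): F3/G4 M2 untreated
  -> R4 @ bar 6 tick 0 v(0, 1): A3/G4 m7 untreated
  -> R4 @ bar 8 tick 0 v(0, 1): E3/D4 m7 untreated
  -> R4 @ bar 10 tick 0 v(0, 1): A3/D4 P4 untreated
  -> R8 @ bar 10 tick 0 v(0, 1): penult P4 not 3rd/6th
  -> R1 @ bar 11 tick 0 v(0, 1): A3/A4 P8 -> G3/G4 P8 similar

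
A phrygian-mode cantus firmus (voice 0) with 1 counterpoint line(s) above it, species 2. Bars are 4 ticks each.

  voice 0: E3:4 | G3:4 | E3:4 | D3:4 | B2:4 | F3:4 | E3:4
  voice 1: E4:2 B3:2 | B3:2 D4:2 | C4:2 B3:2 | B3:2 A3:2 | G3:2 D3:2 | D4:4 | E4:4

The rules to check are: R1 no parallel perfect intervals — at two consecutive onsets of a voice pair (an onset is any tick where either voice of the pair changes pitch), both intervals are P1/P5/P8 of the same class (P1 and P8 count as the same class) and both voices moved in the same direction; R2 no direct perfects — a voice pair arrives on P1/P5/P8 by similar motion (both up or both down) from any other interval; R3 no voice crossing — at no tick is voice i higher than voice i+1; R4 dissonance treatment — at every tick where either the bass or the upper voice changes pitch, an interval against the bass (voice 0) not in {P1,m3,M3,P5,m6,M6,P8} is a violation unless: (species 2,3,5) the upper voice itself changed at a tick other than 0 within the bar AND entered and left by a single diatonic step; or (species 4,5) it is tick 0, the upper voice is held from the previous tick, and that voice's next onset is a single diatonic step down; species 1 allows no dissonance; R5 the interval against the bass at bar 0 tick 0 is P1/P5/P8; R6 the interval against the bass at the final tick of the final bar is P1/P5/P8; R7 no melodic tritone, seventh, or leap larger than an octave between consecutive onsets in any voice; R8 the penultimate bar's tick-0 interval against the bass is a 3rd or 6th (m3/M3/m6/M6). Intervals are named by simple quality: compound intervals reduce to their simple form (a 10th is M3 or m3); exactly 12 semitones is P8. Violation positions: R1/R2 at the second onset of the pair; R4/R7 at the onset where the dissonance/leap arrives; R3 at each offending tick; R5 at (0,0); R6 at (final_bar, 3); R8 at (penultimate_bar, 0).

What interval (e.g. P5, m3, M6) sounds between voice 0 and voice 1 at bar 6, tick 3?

voice 0=E3 voice 1=E4 -> P8

P8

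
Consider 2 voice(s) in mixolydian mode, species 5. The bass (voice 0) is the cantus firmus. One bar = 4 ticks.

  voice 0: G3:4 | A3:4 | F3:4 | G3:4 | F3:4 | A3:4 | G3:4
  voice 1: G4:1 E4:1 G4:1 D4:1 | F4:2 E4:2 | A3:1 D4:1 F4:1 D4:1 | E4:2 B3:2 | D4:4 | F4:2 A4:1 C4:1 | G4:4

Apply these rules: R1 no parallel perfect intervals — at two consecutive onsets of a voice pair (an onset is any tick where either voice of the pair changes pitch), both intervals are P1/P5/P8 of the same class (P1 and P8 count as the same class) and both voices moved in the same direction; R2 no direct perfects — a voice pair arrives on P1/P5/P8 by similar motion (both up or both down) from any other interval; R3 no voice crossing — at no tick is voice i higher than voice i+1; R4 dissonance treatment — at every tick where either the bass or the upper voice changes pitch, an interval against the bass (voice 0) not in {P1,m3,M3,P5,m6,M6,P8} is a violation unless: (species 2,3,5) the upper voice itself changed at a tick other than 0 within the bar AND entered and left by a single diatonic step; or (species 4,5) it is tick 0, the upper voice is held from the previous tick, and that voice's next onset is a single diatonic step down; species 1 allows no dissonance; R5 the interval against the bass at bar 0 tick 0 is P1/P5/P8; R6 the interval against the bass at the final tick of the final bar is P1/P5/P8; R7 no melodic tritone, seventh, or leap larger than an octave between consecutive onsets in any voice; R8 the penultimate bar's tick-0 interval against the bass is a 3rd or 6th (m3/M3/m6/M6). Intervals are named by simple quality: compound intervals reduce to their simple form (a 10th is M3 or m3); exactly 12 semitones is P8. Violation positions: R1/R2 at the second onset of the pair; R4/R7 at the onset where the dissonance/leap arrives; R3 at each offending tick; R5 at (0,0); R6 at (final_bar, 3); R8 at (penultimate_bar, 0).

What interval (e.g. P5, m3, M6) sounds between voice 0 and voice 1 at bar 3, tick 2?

M3

voice 0=G3 voice 1=B3 -> M3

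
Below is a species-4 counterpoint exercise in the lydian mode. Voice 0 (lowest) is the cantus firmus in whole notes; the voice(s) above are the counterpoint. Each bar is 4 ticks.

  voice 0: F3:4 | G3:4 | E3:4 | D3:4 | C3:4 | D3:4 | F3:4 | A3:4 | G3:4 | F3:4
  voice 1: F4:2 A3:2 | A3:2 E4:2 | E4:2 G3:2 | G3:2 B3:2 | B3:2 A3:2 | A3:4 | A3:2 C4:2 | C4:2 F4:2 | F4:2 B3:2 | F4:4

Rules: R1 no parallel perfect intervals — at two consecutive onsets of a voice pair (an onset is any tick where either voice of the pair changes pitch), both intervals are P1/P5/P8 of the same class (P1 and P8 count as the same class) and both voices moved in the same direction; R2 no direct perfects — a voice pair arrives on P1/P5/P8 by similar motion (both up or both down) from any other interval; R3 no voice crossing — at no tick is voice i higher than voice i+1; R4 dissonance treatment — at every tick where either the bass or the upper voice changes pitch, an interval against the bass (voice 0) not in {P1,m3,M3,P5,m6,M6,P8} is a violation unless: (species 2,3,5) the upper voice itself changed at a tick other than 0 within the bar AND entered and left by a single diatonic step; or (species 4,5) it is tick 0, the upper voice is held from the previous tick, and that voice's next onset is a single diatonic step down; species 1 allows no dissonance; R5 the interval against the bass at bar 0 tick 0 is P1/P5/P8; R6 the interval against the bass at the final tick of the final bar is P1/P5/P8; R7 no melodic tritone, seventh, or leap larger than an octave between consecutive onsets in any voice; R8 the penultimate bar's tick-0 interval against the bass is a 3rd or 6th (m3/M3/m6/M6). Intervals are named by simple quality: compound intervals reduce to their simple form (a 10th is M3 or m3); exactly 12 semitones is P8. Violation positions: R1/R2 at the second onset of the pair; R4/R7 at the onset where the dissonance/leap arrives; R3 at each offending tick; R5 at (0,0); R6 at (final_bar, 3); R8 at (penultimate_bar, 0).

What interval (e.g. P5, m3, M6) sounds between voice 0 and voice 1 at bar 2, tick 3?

m3

voice 0=E3 voice 1=G3 -> m3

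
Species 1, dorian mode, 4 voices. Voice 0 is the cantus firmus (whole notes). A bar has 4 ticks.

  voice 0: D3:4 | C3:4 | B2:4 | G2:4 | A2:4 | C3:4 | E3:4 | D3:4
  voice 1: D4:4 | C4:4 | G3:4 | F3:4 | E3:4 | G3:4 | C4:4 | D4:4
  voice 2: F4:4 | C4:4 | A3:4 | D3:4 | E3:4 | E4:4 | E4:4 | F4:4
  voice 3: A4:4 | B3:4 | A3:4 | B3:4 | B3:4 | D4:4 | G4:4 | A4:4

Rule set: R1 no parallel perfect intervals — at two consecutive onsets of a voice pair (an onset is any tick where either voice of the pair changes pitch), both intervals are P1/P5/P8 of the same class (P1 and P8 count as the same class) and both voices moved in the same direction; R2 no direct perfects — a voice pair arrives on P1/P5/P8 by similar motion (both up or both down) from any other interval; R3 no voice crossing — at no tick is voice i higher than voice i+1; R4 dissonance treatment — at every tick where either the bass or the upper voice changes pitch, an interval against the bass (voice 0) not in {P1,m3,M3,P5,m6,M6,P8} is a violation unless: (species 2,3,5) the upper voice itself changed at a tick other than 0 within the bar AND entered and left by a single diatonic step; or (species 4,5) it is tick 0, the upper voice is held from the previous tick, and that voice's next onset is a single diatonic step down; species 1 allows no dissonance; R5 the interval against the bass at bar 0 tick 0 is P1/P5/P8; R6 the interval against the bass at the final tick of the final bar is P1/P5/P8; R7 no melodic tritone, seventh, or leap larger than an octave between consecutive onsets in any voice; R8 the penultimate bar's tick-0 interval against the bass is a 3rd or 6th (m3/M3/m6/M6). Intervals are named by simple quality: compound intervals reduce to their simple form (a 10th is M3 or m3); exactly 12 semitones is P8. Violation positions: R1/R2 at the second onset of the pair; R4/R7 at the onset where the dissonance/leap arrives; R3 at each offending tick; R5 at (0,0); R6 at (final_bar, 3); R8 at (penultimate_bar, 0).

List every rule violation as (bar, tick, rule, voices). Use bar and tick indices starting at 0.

bar 0: v0=D3 v1=D4 v2=F4 v3=A4 downbeat P5
bar 1: v0=C3 v1=C4 v2=C4 v3=B3 downbeat M7
bar 2: v0=B2 v1=G3 v2=A3 v3=A3 downbeat m7
bar 3: v0=G2 v1=F3 v2=D3 v3=B3 downbeat M3
bar 4: v0=A2 v1=E3 v2=E3 v3=B3 downbeat M2
bar 5: v0=C3 v1=G3 v2=E4 v3=D4 downbeat M2
bar 6: v0=E3 v1=C4 v2=E4 v3=G4 downbeat m3
bar 7: v0=D3 v1=D4 v2=F4 v3=A4 downbeat P5
  -> R5 @ bar 0 tick 0 v(0, 2): opens on m3
  -> R1 @ bar 1 tick 0 v(0, 1): D3/D4 P8 -> C3/C4 P8 similar
  -> R2 @ bar 1 tick 0 v(0, 2): D3/F4 m3 -> C3/C4 P8 similar
  -> R2 @ bar 1 tick 0 v(1, 2): D4/F4 m3 -> C4/C4 P1 similar
  -> R3 @ bar 1 tick 0 v(2, 3): C4 above B3
  -> R4 @ bar 1 tick 0 v(0, 3): C3/B3 M7 untreated
  -> R7 @ bar 1 tick 0 v(3,): A4->B3 leap 10st
  -> R3 @ bar 1 tick 1 v(2, 3): C4 above B3
  -> R3 @ bar 1 tick 2 v(2, 3): C4 above B3
  -> R3 @ bar 1 tick 3 v(2, 3): C4 above B3
  -> R2 @ bar 2 tick 0 v(2, 3): C4/B3 m2 -> A3/A3 P1 similar
  -> R4 @ bar 2 tick 0 v(0, 2): B2/A3 m7 untreated
  -> R4 @ bar 2 tick 0 v(0, 3): B2/A3 m7 untreated
  -> R2 @ bar 3 tick 0 v(0, 2): B2/A3 m7 -> G2/D3 P5 similar
  -> R3 @ bar 3 tick 0 v(1, 2): F3 above D3
  -> R4 @ bar 3 tick 0 v(0, 1): G2/F3 m7 untreated
  -> R3 @ bar 3 tick 1 v(1, 2): F3 above D3
  -> R3 @ bar 3 tick 2 v(1, 2): F3 above D3
  -> R3 @ bar 3 tick 3 v(1, 2): F3 above D3
  -> R1 @ bar 4 tick 0 v(0, 2): G2/D3 P5 -> A2/E3 P5 similar
  -> R4 @ bar 4 tick 0 v(0, 3): A2/B3 M2 untreated
  -> R1 @ bar 5 tick 0 v(0, 1): A2/E3 P5 -> C3/G3 P5 similar
  -> R1 @ bar 5 tick 0 v(1, 3): E3/B3 P5 -> G3/D4 P5 similar
  -> R3 @ bar 5 tick 0 v(2, 3): E4 above D4
  -> R4 @ bar 5 tick 0 v(0, 3): C3/D4 M2 untreated
  -> R3 @ bar 5 tick 1 v(2, 3): E4 above D4
  -> R3 @ bar 5 tick 2 v(2, 3): E4 above D4
  -> R3 @ bar 5 tick 3 v(2, 3): E4 above D4
  -> R1 @ bar 6 tick 0 v(1, 3): G3/D4 P5 -> C4/G4 P5 similar
  -> R8 @ bar 6 tick 0 v(0, 2): penult P8 not 3rd/6th
  -> R1 @ bar 7 tick 0 v(1, 3): C4/G4 P5 -> D4/A4 P5 similar
  -> R6 @ bar 7 tick 3 v(0, 2): closes on m3

(0, 0, R5, (0, 2))
(1, 0, R1, (0, 1))
(1, 0, R2, (0, 2))
(1, 0, R2, (1, 2))
(1, 0, R3, (2, 3))
(1, 0, R4, (0, 3))
(1, 0, R7, (3,))
(1, 1, R3, (2, 3))
(1, 2, R3, (2, 3))
(1, 3, R3, (2, 3))
(2, 0, R2, (2, 3))
(2, 0, R4, (0, 2))
(2, 0, R4, (0, 3))
(3, 0, R2, (0, 2))
(3, 0, R3, (1, 2))
(3, 0, R4, (0, 1))
(3, 1, R3, (1, 2))
(3, 2, R3, (1, 2))
(3, 3, R3, (1, 2))
(4, 0, R1, (0, 2))
(4, 0, R4, (0, 3))
(5, 0, R1, (0, 1))
(5, 0, R1, (1, 3))
(5, 0, R3, (2, 3))
(5, 0, R4, (0, 3))
(5, 1, R3, (2, 3))
(5, 2, R3, (2, 3))
(5, 3, R3, (2, 3))
(6, 0, R1, (1, 3))
(6, 0, R8, (0, 2))
(7, 0, R1, (1, 3))
(7, 3, R6, (0, 2))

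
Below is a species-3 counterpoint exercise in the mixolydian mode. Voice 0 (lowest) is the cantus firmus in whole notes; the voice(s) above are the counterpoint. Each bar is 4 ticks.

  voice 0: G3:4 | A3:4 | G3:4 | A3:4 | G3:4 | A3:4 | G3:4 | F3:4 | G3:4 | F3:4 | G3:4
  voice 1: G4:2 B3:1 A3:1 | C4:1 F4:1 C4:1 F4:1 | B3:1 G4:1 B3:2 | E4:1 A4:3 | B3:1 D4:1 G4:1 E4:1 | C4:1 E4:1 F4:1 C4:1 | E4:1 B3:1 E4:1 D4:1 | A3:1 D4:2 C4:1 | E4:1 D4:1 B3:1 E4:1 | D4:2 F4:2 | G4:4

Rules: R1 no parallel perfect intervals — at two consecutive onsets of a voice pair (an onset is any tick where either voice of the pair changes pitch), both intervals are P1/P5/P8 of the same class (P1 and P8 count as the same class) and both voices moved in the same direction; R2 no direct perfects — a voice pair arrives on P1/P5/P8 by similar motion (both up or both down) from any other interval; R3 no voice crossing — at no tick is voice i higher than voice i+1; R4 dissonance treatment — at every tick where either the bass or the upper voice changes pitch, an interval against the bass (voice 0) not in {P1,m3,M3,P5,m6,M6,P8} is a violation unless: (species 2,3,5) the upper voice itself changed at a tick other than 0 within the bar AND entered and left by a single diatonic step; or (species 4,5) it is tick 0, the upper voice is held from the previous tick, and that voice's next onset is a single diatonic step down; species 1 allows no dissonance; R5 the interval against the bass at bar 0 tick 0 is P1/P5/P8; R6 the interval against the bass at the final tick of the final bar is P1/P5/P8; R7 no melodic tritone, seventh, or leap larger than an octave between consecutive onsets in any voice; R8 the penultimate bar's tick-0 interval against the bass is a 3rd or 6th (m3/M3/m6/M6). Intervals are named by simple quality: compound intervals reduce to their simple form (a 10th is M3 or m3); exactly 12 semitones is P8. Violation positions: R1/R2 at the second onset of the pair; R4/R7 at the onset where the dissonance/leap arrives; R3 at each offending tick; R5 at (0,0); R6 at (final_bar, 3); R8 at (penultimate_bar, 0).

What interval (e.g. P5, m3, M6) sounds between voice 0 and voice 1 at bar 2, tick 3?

M3

voice 0=G3 voice 1=B3 -> M3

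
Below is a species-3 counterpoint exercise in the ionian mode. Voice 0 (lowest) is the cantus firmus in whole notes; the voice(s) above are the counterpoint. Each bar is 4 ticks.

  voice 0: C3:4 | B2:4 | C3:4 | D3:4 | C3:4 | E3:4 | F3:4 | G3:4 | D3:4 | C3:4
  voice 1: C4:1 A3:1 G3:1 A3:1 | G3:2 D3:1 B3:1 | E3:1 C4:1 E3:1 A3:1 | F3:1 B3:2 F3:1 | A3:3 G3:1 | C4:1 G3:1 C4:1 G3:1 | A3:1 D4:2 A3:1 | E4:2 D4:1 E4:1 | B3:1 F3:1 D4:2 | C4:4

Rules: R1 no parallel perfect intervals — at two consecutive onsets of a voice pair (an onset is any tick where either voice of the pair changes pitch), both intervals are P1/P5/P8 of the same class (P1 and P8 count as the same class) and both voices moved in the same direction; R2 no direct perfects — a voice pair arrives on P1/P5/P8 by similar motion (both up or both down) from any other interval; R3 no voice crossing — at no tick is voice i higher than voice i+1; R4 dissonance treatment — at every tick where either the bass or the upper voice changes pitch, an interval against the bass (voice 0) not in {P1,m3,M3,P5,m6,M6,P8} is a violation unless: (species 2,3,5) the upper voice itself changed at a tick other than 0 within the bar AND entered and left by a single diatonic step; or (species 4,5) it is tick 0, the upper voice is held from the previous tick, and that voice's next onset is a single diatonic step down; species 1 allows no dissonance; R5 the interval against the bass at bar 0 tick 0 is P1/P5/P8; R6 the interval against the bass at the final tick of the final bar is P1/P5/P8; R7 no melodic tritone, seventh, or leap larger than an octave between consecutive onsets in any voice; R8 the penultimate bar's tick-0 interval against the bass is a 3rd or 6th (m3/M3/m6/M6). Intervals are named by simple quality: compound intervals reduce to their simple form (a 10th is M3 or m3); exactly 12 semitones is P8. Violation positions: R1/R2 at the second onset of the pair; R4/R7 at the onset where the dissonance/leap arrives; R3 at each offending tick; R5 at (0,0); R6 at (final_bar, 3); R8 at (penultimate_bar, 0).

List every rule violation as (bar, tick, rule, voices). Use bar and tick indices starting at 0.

(3, 1, R7, (1,))
(3, 3, R7, (1,))
(8, 1, R7, (1,))
(9, 0, R1, (0, 1))

bar 0: v0=C3 v1=C4 downbeat P8
bar 1: v0=B2 v1=G3 downbeat m6
bar 2: v0=C3 v1=E3 downbeat M3
bar 3: v0=D3 v1=F3 downbeat m3
bar 4: v0=C3 v1=A3 downbeat M6
bar 5: v0=E3 v1=C4 downbeat m6
bar 6: v0=F3 v1=A3 downbeat M3
bar 7: v0=G3 v1=E4 downbeat M6
bar 8: v0=D3 v1=B3 downbeat M6
bar 9: v0=C3 v1=C4 downbeat P8
  -> R7 @ bar 3 tick 1 v(1,): F3->B3 leap 6st
  -> R7 @ bar 3 tick 3 v(1,): B3->F3 leap 6st
  -> R7 @ bar 8 tick 1 v(1,): B3->F3 leap 6st
  -> R1 @ bar 9 tick 0 v(0, 1): D3/D4 P8 -> C3/C4 P8 similar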